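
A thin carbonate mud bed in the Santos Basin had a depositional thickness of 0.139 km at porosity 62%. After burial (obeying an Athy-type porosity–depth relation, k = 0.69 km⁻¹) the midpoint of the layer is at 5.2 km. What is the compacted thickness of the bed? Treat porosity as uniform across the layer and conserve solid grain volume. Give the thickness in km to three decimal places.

0.054 km

Porosity at 5.2 km: phi = 0.62·exp(−0.69×5.2) = 0.0171
Solid-volume conservation: h(1−phi) = h₀(1−phi₀) ⇒ h = h₀·(1−phi₀)/(1−phi)
h = 0.139 × (1 − 0.62)/(1 − 0.0171) = 0.139 × 0.3866 = 0.0537 km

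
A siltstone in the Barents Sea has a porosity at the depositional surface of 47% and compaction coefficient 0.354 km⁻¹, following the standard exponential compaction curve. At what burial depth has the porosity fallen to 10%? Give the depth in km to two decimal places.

4.37 km

Invert Athy's law: Z = ln(n₀/n) / β
Z = ln(0.47/0.1) / 0.354 = ln(4.7) / 0.354 = 1.5476 / 0.354 = 4.372 km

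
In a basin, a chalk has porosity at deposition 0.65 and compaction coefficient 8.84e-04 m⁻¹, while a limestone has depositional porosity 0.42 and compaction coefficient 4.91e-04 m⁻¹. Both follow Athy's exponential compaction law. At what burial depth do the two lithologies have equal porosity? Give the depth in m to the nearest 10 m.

1110 m

Working in km (1 km = 1000 m; k in km⁻¹ = k in m⁻¹ × 1000):
Set φ₀ₐ e^(−kₐd) = φ₀ᵦ e^(−kᵦd) ⇒ ln(φ₀ₐ/φ₀ᵦ) = (kₐ − kᵦ)·d
d = ln(0.65/0.42) / (0.884 − 0.491) = 0.4367 / 0.393 = 1.111 km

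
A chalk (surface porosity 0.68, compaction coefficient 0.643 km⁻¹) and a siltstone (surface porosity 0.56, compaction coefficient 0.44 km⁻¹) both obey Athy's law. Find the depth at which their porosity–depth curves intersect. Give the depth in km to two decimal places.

Set phi₀ₐ e^(−kₐz) = phi₀ᵦ e^(−kᵦz) ⇒ ln(phi₀ₐ/phi₀ᵦ) = (kₐ − kᵦ)·z
z = ln(0.68/0.56) / (0.643 − 0.44) = 0.1942 / 0.203 = 0.956 km

0.96 km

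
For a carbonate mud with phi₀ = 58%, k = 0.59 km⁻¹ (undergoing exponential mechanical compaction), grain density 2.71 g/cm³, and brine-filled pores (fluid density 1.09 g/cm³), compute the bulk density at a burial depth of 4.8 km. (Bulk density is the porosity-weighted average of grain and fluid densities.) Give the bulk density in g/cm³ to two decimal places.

Porosity at depth: phi = 0.58·exp(−0.59×4.8) = 0.58×0.0589 = 0.0342
Bulk density: ρ_b = (1−phi)ρ_g + phi·ρ_f = 0.9658×2.71 + 0.0342×1.09
       = 2.617 + 0.037 = 2.655 g/cm³

2.65 g/cm³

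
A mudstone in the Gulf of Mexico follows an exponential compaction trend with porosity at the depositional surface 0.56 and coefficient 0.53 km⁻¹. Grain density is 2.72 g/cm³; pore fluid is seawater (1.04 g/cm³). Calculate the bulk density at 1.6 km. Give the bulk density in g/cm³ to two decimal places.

2.32 g/cm³

Porosity at depth: φ = 0.56·exp(−0.53×1.6) = 0.56×0.4283 = 0.2398
Bulk density: ρ_b = (1−φ)ρ_g + φ·ρ_f = 0.7602×2.72 + 0.2398×1.04
       = 2.068 + 0.249 = 2.317 g/cm³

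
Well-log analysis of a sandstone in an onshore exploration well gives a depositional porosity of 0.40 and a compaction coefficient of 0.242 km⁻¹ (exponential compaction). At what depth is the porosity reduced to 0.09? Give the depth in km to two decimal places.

Invert Athy's law: Z = ln(phi₀/phi) / β
Z = ln(0.4/0.09) / 0.242 = ln(4.444) / 0.242 = 1.4917 / 0.242 = 6.164 km

6.16 km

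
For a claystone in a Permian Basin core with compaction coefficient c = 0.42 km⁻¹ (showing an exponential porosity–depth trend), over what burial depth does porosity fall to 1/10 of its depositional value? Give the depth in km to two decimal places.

phi/phi₀ = 1/10 ⇒ exp(−c·d) = 1/10 ⇒ d = ln(10) / c
d = 2.3026 / 0.42 = 5.482 km

5.48 km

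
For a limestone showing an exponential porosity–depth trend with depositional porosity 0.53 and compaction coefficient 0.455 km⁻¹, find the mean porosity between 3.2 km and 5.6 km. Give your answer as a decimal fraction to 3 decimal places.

0.075

⟨phi⟩ = (1/(Z₂−Z₁)) ∫ phi₀ e^(−cZ) dZ = phi₀·(e^(−c·Z₁) − e^(−c·Z₂)) / (c·(Z₂−Z₁))
e^(−0.455×3.2) = 0.2332; e^(−0.455×5.6) = 0.0782
⟨phi⟩ = 0.53 × (0.2332 − 0.0782) / (0.455 × 2.4) = 0.53 × 0.1419 = 0.0752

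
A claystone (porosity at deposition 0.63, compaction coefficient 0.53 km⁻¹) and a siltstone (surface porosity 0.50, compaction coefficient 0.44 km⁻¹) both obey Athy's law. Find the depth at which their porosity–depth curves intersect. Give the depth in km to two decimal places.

2.57 km

Set phi₀ₐ e^(−kₐd) = phi₀ᵦ e^(−kᵦd) ⇒ ln(phi₀ₐ/phi₀ᵦ) = (kₐ − kᵦ)·d
d = ln(0.63/0.5) / (0.53 − 0.44) = 0.2311 / 0.09 = 2.568 km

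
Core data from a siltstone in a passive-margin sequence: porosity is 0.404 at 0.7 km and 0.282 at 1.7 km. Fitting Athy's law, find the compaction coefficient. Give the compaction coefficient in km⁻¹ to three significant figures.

Athy: phi(d) = phi₀ e^(−kd) ⇒ phi₁/phi₂ = e^{k(d₂−d₁)} ⇒ k = ln(phi₁/phi₂)/(d₂−d₁)
k = ln(0.404/0.282) / (1.7 − 0.7) = ln(1.433) / 1 = 0.3595 / 1 = 0.3595 km⁻¹

0.360 km⁻¹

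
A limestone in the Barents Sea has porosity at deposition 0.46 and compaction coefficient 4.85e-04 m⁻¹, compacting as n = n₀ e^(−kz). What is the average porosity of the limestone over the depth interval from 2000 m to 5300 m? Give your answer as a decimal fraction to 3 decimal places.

Working in km (1 km = 1000 m; k in km⁻¹ = k in m⁻¹ × 1000):
⟨n⟩ = (1/(z₂−z₁)) ∫ n₀ e^(−kz) dz = n₀·(e^(−k·z₁) − e^(−k·z₂)) / (k·(z₂−z₁))
e^(−0.485×2) = 0.3791; e^(−0.485×5.3) = 0.0765
⟨n⟩ = 0.46 × (0.3791 − 0.0765) / (0.485 × 3.3) = 0.46 × 0.1891 = 0.0870

0.087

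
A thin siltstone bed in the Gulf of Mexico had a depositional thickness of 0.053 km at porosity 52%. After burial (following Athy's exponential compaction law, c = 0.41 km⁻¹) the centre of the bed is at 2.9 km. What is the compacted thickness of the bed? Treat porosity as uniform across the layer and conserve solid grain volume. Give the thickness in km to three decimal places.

Porosity at 2.9 km: φ = 0.52·exp(−0.41×2.9) = 0.1584
Solid-volume conservation: h(1−φ) = h₀(1−φ₀) ⇒ h = h₀·(1−φ₀)/(1−φ)
h = 0.053 × (1 − 0.52)/(1 − 0.1584) = 0.053 × 0.5703 = 0.0302 km

0.030 km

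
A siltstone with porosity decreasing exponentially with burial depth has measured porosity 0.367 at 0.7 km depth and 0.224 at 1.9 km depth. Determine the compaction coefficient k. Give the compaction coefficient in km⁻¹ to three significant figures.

Athy: phi(z) = phi₀ e^(−kz) ⇒ phi₁/phi₂ = e^{k(z₂−z₁)} ⇒ k = ln(phi₁/phi₂)/(z₂−z₁)
k = ln(0.367/0.224) / (1.9 − 0.7) = ln(1.638) / 1.2 = 0.4937 / 1.2 = 0.4114 km⁻¹

0.411 km⁻¹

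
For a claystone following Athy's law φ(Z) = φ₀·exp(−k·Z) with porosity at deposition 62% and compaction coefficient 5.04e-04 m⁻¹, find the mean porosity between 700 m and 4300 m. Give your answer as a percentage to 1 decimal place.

20.1%

Working in km (1 km = 1000 m; k in km⁻¹ = k in m⁻¹ × 1000):
⟨φ⟩ = (1/(Z₂−Z₁)) ∫ φ₀ e^(−kZ) dZ = φ₀·(e^(−k·Z₁) − e^(−k·Z₂)) / (k·(Z₂−Z₁))
e^(−0.504×0.7) = 0.7027; e^(−0.504×4.3) = 0.1145
⟨φ⟩ = 0.62 × (0.7027 − 0.1145) / (0.504 × 3.6) = 0.62 × 0.3242 = 0.2010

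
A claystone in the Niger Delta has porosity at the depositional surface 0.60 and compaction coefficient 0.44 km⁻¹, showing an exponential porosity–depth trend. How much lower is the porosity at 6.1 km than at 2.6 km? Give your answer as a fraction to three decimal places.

n(2.6) = 0.6·e^(−0.44×2.6) = 0.1911
n(6.1) = 0.6·e^(−0.44×6.1) = 0.0410
Δn = 0.1911 − 0.0410 = 0.1502

0.150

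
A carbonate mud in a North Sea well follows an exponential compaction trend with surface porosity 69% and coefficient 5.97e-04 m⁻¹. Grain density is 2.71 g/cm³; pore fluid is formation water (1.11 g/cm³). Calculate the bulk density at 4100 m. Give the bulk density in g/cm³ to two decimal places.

2.61 g/cm³

Working in km (1 km = 1000 m; c in km⁻¹ = c in m⁻¹ × 1000):
Porosity at depth: n = 0.69·exp(−0.597×4.1) = 0.69×0.0865 = 0.0597
Bulk density: ρ_b = (1−n)ρ_g + n·ρ_f = 0.9403×2.71 + 0.0597×1.11
       = 2.548 + 0.066 = 2.615 g/cm³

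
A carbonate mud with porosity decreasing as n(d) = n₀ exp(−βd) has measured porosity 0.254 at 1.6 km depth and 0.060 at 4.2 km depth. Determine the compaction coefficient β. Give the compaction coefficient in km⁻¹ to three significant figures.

Athy: n(d) = n₀ e^(−βd) ⇒ n₁/n₂ = e^{β(d₂−d₁)} ⇒ β = ln(n₁/n₂)/(d₂−d₁)
β = ln(0.254/0.06) / (4.2 − 1.6) = ln(4.233) / 2.6 = 1.4430 / 2.6 = 0.555 km⁻¹

0.555 km⁻¹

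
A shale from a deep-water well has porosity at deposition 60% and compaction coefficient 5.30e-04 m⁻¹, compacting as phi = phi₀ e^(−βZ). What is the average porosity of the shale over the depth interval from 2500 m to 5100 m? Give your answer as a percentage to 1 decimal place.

Working in km (1 km = 1000 m; β in km⁻¹ = β in m⁻¹ × 1000):
⟨phi⟩ = (1/(Z₂−Z₁)) ∫ phi₀ e^(−βZ) dZ = phi₀·(e^(−β·Z₁) − e^(−β·Z₂)) / (β·(Z₂−Z₁))
e^(−0.53×2.5) = 0.2658; e^(−0.53×5.1) = 0.0670
⟨phi⟩ = 0.6 × (0.2658 − 0.0670) / (0.53 × 2.6) = 0.6 × 0.1443 = 0.0866

8.7%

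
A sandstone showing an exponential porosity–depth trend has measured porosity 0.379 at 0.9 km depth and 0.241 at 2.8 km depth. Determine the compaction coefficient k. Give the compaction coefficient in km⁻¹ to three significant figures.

Athy: n(d) = n₀ e^(−kd) ⇒ n₁/n₂ = e^{k(d₂−d₁)} ⇒ k = ln(n₁/n₂)/(d₂−d₁)
k = ln(0.379/0.241) / (2.8 − 0.9) = ln(1.573) / 1.9 = 0.4527 / 1.9 = 0.2383 km⁻¹

0.238 km⁻¹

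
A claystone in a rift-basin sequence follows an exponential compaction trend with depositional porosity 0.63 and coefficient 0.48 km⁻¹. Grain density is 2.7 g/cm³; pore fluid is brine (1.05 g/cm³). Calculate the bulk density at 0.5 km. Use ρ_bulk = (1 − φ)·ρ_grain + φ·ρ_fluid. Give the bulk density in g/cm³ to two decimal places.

1.88 g/cm³

Porosity at depth: phi = 0.63·exp(−0.48×0.5) = 0.63×0.7866 = 0.4956
Bulk density: ρ_b = (1−phi)ρ_g + phi·ρ_f = 0.5044×2.7 + 0.4956×1.05
       = 1.362 + 0.520 = 1.882 g/cm³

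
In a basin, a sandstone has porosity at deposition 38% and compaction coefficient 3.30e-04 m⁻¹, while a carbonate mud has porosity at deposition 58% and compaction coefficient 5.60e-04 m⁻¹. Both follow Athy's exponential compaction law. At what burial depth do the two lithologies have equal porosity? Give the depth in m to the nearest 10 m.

Working in km (1 km = 1000 m; k in km⁻¹ = k in m⁻¹ × 1000):
Set phi₀ₐ e^(−kₐz) = phi₀ᵦ e^(−kᵦz) ⇒ ln(phi₀ₐ/phi₀ᵦ) = (kₐ − kᵦ)·z
z = ln(0.38/0.58) / (0.33 − 0.56) = -0.4229 / -0.23 = 1.839 km

1840 m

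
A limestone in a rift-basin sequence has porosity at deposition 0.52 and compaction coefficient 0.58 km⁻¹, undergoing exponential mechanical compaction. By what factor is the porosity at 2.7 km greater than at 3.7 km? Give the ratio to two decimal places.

1.79

φ(z₁)/φ(z₂) = e^(−k·z₁)/e^(−k·z₂) = e^{k(z₂−z₁)}
= exp(0.58 × 1) = exp(0.58) = 1.7860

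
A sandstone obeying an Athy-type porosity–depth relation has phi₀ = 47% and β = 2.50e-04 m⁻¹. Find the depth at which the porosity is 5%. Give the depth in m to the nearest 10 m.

Working in km (1 km = 1000 m; β in km⁻¹ = β in m⁻¹ × 1000):
Invert Athy's law: z = ln(phi₀/phi) / β
z = ln(0.47/0.05) / 0.25 = ln(9.4) / 0.25 = 2.2407 / 0.25 = 8.963 km

8960 m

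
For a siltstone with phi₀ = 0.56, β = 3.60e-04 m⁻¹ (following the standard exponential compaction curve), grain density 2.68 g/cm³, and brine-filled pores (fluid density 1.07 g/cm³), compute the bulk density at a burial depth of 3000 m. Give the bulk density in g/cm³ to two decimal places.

Working in km (1 km = 1000 m; β in km⁻¹ = β in m⁻¹ × 1000):
Porosity at depth: phi = 0.56·exp(−0.36×3) = 0.56×0.3396 = 0.1902
Bulk density: ρ_b = (1−phi)ρ_g + phi·ρ_f = 0.8098×2.68 + 0.1902×1.07
       = 2.170 + 0.203 = 2.374 g/cm³

2.37 g/cm³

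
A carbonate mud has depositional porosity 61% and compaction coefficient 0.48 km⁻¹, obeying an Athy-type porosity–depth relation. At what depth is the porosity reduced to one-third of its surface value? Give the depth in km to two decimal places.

φ/φ₀ = 1/3 ⇒ exp(−c·d) = 1/3 ⇒ d = ln(3) / c
d = 1.0986 / 0.48 = 2.289 km

2.29 km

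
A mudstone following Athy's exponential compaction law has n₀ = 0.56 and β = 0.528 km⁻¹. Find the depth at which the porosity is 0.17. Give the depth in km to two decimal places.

Invert Athy's law: z = ln(n₀/n) / β
z = ln(0.56/0.17) / 0.528 = ln(3.294) / 0.528 = 1.1921 / 0.528 = 2.258 km

2.26 km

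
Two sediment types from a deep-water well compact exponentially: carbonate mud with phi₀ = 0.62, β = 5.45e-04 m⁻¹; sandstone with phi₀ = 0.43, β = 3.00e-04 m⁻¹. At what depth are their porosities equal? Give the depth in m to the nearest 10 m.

1490 m

Working in km (1 km = 1000 m; β in km⁻¹ = β in m⁻¹ × 1000):
Set phi₀ₐ e^(−βₐd) = phi₀ᵦ e^(−βᵦd) ⇒ ln(phi₀ₐ/phi₀ᵦ) = (βₐ − βᵦ)·d
d = ln(0.62/0.43) / (0.545 − 0.3) = 0.3659 / 0.245 = 1.494 km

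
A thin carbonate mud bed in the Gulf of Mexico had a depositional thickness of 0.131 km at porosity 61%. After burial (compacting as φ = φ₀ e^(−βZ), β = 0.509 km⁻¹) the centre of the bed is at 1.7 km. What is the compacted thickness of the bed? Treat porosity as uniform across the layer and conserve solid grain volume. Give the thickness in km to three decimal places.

0.069 km

Porosity at 1.7 km: φ = 0.61·exp(−0.509×1.7) = 0.2568
Solid-volume conservation: h(1−φ) = h₀(1−φ₀) ⇒ h = h₀·(1−φ₀)/(1−φ)
h = 0.131 × (1 − 0.61)/(1 − 0.2568) = 0.131 × 0.5247 = 0.0687 km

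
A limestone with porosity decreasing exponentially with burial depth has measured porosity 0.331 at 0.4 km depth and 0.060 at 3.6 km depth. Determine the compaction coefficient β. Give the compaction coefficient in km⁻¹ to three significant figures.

0.534 km⁻¹

Athy: phi(z) = phi₀ e^(−βz) ⇒ phi₁/phi₂ = e^{β(z₂−z₁)} ⇒ β = ln(phi₁/phi₂)/(z₂−z₁)
β = ln(0.331/0.06) / (3.6 − 0.4) = ln(5.517) / 3.2 = 1.7078 / 3.2 = 0.5337 km⁻¹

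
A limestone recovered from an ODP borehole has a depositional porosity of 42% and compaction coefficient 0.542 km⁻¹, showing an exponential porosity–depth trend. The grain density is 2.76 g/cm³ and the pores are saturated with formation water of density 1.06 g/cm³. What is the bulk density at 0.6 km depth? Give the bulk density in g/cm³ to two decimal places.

2.24 g/cm³

Porosity at depth: phi = 0.42·exp(−0.542×0.6) = 0.42×0.7224 = 0.3034
Bulk density: ρ_b = (1−phi)ρ_g + phi·ρ_f = 0.6966×2.76 + 0.3034×1.06
       = 1.923 + 0.322 = 2.244 g/cm³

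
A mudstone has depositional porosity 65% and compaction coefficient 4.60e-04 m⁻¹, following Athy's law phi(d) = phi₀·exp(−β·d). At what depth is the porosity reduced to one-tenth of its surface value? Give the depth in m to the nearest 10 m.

5010 m

Working in km (1 km = 1000 m; β in km⁻¹ = β in m⁻¹ × 1000):
phi/phi₀ = 1/10 ⇒ exp(−β·d) = 1/10 ⇒ d = ln(10) / β
d = 2.3026 / 0.46 = 5.006 km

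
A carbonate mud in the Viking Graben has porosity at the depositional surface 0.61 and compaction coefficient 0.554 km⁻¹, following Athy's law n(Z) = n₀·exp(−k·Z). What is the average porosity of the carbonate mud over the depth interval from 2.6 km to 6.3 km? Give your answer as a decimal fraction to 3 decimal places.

0.061

⟨n⟩ = (1/(Z₂−Z₁)) ∫ n₀ e^(−kZ) dZ = n₀·(e^(−k·Z₁) − e^(−k·Z₂)) / (k·(Z₂−Z₁))
e^(−0.554×2.6) = 0.2368; e^(−0.554×6.3) = 0.0305
⟨n⟩ = 0.61 × (0.2368 − 0.0305) / (0.554 × 3.7) = 0.61 × 0.1007 = 0.0614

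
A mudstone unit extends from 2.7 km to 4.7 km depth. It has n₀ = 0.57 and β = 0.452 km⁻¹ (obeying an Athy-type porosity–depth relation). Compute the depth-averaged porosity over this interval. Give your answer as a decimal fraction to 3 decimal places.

⟨n⟩ = (1/(Z₂−Z₁)) ∫ n₀ e^(−βZ) dZ = n₀·(e^(−β·Z₁) − e^(−β·Z₂)) / (β·(Z₂−Z₁))
e^(−0.452×2.7) = 0.2951; e^(−0.452×4.7) = 0.1195
⟨n⟩ = 0.57 × (0.2951 − 0.1195) / (0.452 × 2) = 0.57 × 0.1943 = 0.1107

0.111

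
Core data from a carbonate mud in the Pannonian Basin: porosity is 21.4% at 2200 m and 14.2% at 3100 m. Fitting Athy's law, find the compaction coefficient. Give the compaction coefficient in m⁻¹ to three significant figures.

0.000456 m⁻¹

Working in km (1 km = 1000 m; c in km⁻¹ = c in m⁻¹ × 1000):
Athy: φ(d) = φ₀ e^(−cd) ⇒ φ₁/φ₂ = e^{c(d₂−d₁)} ⇒ c = ln(φ₁/φ₂)/(d₂−d₁)
c = ln(0.214/0.142) / (3.1 − 2.2) = ln(1.507) / 0.9 = 0.4101 / 0.9 = 0.4557 km⁻¹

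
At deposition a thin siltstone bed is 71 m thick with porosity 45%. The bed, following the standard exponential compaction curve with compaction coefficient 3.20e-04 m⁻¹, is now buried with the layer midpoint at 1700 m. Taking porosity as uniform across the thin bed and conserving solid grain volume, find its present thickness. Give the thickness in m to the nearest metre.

53 m

Working in km (1 km = 1000 m; β in km⁻¹ = β in m⁻¹ × 1000):
Porosity at 1.7 km: phi = 0.45·exp(−0.32×1.7) = 0.2612
Solid-volume conservation: h(1−phi) = h₀(1−phi₀) ⇒ h = h₀·(1−phi₀)/(1−phi)
h = 0.071 × (1 − 0.45)/(1 − 0.2612) = 0.071 × 0.7444 = 0.0529 km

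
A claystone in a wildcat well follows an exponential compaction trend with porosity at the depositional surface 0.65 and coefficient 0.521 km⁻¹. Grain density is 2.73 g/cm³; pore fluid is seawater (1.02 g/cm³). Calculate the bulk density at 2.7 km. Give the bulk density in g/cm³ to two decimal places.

2.46 g/cm³

Porosity at depth: n = 0.65·exp(−0.521×2.7) = 0.65×0.2450 = 0.1592
Bulk density: ρ_b = (1−n)ρ_g + n·ρ_f = 0.8408×2.73 + 0.1592×1.02
       = 2.295 + 0.162 = 2.458 g/cm³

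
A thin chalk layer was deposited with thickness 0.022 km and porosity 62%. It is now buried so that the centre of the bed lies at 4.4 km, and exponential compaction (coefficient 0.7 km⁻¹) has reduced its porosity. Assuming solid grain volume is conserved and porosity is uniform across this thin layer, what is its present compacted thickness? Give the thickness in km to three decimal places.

0.009 km

Porosity at 4.4 km: n = 0.62·exp(−0.7×4.4) = 0.0285
Solid-volume conservation: h(1−n) = h₀(1−n₀) ⇒ h = h₀·(1−n₀)/(1−n)
h = 0.022 × (1 − 0.62)/(1 − 0.0285) = 0.022 × 0.3911 = 0.0086 km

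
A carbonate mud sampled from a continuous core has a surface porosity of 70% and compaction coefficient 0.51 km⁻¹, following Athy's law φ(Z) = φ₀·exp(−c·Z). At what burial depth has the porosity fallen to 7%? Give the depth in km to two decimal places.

4.51 km

Invert Athy's law: Z = ln(φ₀/φ) / c
Z = ln(0.7/0.07) / 0.51 = ln(10) / 0.51 = 2.3026 / 0.51 = 4.515 km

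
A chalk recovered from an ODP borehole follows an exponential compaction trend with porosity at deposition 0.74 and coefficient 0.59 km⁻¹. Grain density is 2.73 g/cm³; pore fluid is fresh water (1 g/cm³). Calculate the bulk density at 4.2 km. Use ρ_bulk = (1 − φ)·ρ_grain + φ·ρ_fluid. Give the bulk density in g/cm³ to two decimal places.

Porosity at depth: φ = 0.74·exp(−0.59×4.2) = 0.74×0.0839 = 0.0621
Bulk density: ρ_b = (1−φ)ρ_g + φ·ρ_f = 0.9379×2.73 + 0.0621×1
       = 2.560 + 0.062 = 2.623 g/cm³

2.62 g/cm³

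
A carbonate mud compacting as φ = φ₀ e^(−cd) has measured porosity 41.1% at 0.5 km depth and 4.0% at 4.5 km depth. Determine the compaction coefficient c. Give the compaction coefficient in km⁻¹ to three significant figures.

Athy: φ(d) = φ₀ e^(−cd) ⇒ φ₁/φ₂ = e^{c(d₂−d₁)} ⇒ c = ln(φ₁/φ₂)/(d₂−d₁)
c = ln(0.411/0.04) / (4.5 − 0.5) = ln(10.27) / 4 = 2.3297 / 4 = 0.5824 km⁻¹

0.582 km⁻¹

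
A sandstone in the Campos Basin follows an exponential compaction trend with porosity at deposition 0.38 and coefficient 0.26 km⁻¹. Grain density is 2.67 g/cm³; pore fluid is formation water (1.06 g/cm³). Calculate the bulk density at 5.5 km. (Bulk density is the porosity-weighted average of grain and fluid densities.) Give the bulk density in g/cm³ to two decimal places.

Porosity at depth: phi = 0.38·exp(−0.26×5.5) = 0.38×0.2393 = 0.0909
Bulk density: ρ_b = (1−phi)ρ_g + phi·ρ_f = 0.9091×2.67 + 0.0909×1.06
       = 2.427 + 0.096 = 2.524 g/cm³

2.52 g/cm³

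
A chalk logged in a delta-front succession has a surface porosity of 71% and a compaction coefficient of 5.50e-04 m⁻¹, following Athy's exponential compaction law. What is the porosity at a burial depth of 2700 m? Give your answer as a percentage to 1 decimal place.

16.1%

Working in km (1 km = 1000 m; β in km⁻¹ = β in m⁻¹ × 1000):
φ = φ₀·exp(−β·z) = 0.71 × exp(−0.55 × 2.7) = 0.71 × exp(−1.485)
  = 0.71 × 0.2265 = 0.1608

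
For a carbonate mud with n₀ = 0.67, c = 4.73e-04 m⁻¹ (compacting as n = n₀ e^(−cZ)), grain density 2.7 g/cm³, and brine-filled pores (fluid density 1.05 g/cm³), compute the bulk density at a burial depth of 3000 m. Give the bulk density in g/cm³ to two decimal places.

2.43 g/cm³

Working in km (1 km = 1000 m; c in km⁻¹ = c in m⁻¹ × 1000):
Porosity at depth: n = 0.67·exp(−0.473×3) = 0.67×0.2420 = 0.1621
Bulk density: ρ_b = (1−n)ρ_g + n·ρ_f = 0.8379×2.7 + 0.1621×1.05
       = 2.262 + 0.170 = 2.433 g/cm³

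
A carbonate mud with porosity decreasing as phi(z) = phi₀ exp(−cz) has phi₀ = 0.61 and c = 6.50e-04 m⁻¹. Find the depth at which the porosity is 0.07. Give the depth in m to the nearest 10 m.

3330 m

Working in km (1 km = 1000 m; c in km⁻¹ = c in m⁻¹ × 1000):
Invert Athy's law: z = ln(phi₀/phi) / c
z = ln(0.61/0.07) / 0.65 = ln(8.714) / 0.65 = 2.1650 / 0.65 = 3.331 km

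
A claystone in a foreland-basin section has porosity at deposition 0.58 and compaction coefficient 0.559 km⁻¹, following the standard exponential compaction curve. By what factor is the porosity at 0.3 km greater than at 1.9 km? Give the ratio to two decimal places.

2.45

n(z₁)/n(z₂) = e^(−β·z₁)/e^(−β·z₂) = e^{β(z₂−z₁)}
= exp(0.559 × 1.6) = exp(0.8944) = 2.4459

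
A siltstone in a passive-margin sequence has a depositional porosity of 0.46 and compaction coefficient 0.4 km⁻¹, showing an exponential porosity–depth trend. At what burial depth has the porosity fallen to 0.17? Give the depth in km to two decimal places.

2.49 km

Invert Athy's law: d = ln(φ₀/φ) / β
d = ln(0.46/0.17) / 0.4 = ln(2.706) / 0.4 = 0.9954 / 0.4 = 2.489 km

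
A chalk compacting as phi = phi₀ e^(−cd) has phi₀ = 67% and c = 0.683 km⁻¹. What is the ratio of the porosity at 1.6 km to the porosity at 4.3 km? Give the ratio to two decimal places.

6.32

phi(d₁)/phi(d₂) = e^(−c·d₁)/e^(−c·d₂) = e^{c(d₂−d₁)}
= exp(0.683 × 2.7) = exp(1.844) = 6.3224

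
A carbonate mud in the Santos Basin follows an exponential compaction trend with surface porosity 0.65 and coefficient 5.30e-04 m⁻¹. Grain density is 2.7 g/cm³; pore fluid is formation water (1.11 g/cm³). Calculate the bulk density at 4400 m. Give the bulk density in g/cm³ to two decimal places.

Working in km (1 km = 1000 m; k in km⁻¹ = k in m⁻¹ × 1000):
Porosity at depth: phi = 0.65·exp(−0.53×4.4) = 0.65×0.0971 = 0.0631
Bulk density: ρ_b = (1−phi)ρ_g + phi·ρ_f = 0.9369×2.7 + 0.0631×1.11
       = 2.530 + 0.070 = 2.600 g/cm³

2.60 g/cm³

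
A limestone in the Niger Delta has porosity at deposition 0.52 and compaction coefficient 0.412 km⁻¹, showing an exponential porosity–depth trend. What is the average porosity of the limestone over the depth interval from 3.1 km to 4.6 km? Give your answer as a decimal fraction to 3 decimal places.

⟨n⟩ = (1/(d₂−d₁)) ∫ n₀ e^(−cd) dd = n₀·(e^(−c·d₁) − e^(−c·d₂)) / (c·(d₂−d₁))
e^(−0.412×3.1) = 0.2788; e^(−0.412×4.6) = 0.1503
⟨n⟩ = 0.52 × (0.2788 − 0.1503) / (0.412 × 1.5) = 0.52 × 0.2080 = 0.1081

0.108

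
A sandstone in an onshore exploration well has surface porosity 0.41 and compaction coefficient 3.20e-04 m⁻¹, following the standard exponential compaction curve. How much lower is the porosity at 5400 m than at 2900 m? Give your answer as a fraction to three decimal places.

0.089

Working in km (1 km = 1000 m; β in km⁻¹ = β in m⁻¹ × 1000):
φ(2.9) = 0.41·e^(−0.32×2.9) = 0.1621
φ(5.4) = 0.41·e^(−0.32×5.4) = 0.0728
Δφ = 0.1621 − 0.0728 = 0.0893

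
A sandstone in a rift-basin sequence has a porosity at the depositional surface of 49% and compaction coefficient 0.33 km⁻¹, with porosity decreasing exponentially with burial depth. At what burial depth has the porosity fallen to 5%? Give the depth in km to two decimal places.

Invert Athy's law: d = ln(φ₀/φ) / β
d = ln(0.49/0.05) / 0.33 = ln(9.8) / 0.33 = 2.2824 / 0.33 = 6.916 km

6.92 km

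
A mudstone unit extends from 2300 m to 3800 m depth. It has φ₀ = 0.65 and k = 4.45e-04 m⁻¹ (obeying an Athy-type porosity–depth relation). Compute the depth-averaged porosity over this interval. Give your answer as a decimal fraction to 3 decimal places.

0.170

Working in km (1 km = 1000 m; k in km⁻¹ = k in m⁻¹ × 1000):
⟨φ⟩ = (1/(Z₂−Z₁)) ∫ φ₀ e^(−kZ) dZ = φ₀·(e^(−k·Z₁) − e^(−k·Z₂)) / (k·(Z₂−Z₁))
e^(−0.445×2.3) = 0.3593; e^(−0.445×3.8) = 0.1843
⟨φ⟩ = 0.65 × (0.3593 − 0.1843) / (0.445 × 1.5) = 0.65 × 0.2622 = 0.1704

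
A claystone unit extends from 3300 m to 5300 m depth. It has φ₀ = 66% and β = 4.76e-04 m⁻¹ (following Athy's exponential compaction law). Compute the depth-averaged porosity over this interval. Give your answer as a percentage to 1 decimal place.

8.8%

Working in km (1 km = 1000 m; β in km⁻¹ = β in m⁻¹ × 1000):
⟨φ⟩ = (1/(d₂−d₁)) ∫ φ₀ e^(−βd) dd = φ₀·(e^(−β·d₁) − e^(−β·d₂)) / (β·(d₂−d₁))
e^(−0.476×3.3) = 0.2079; e^(−0.476×5.3) = 0.0802
⟨φ⟩ = 0.66 × (0.2079 − 0.0802) / (0.476 × 2) = 0.66 × 0.1341 = 0.0885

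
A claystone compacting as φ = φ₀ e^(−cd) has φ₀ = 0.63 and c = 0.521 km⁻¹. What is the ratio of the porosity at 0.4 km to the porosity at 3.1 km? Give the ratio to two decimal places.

4.08

φ(d₁)/φ(d₂) = e^(−c·d₁)/e^(−c·d₂) = e^{c(d₂−d₁)}
= exp(0.521 × 2.7) = exp(1.407) = 4.0825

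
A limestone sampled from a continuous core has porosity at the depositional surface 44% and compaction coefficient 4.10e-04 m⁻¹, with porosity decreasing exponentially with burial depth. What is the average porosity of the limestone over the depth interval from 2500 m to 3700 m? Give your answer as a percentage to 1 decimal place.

12.5%

Working in km (1 km = 1000 m; k in km⁻¹ = k in m⁻¹ × 1000):
⟨phi⟩ = (1/(Z₂−Z₁)) ∫ phi₀ e^(−kZ) dZ = phi₀·(e^(−k·Z₁) − e^(−k·Z₂)) / (k·(Z₂−Z₁))
e^(−0.41×2.5) = 0.3588; e^(−0.41×3.7) = 0.2194
⟨phi⟩ = 0.44 × (0.3588 − 0.2194) / (0.41 × 1.2) = 0.44 × 0.2834 = 0.1247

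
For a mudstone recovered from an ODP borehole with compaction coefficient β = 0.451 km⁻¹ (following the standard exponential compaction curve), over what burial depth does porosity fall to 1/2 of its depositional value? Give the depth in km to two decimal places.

1.54 km

φ/φ₀ = 1/2 ⇒ exp(−β·z) = 1/2 ⇒ z = ln(2) / β
z = 0.6931 / 0.451 = 1.537 km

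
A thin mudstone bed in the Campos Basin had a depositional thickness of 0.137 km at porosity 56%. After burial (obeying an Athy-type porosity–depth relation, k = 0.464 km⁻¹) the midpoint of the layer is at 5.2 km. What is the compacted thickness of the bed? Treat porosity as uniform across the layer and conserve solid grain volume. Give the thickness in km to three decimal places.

0.063 km

Porosity at 5.2 km: n = 0.56·exp(−0.464×5.2) = 0.0502
Solid-volume conservation: h(1−n) = h₀(1−n₀) ⇒ h = h₀·(1−n₀)/(1−n)
h = 0.137 × (1 − 0.56)/(1 − 0.0502) = 0.137 × 0.4632 = 0.0635 km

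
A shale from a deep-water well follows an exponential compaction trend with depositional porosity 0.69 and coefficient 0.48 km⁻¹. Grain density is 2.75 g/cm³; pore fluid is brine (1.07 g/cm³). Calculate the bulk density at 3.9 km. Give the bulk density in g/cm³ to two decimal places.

2.57 g/cm³

Porosity at depth: n = 0.69·exp(−0.48×3.9) = 0.69×0.1538 = 0.1061
Bulk density: ρ_b = (1−n)ρ_g + n·ρ_f = 0.8939×2.75 + 0.1061×1.07
       = 2.458 + 0.114 = 2.572 g/cm³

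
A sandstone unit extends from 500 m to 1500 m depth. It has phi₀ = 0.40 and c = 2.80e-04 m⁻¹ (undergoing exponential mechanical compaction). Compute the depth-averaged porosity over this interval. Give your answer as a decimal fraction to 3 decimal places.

0.303

Working in km (1 km = 1000 m; c in km⁻¹ = c in m⁻¹ × 1000):
⟨phi⟩ = (1/(z₂−z₁)) ∫ phi₀ e^(−cz) dz = phi₀·(e^(−c·z₁) − e^(−c·z₂)) / (c·(z₂−z₁))
e^(−0.28×0.5) = 0.8694; e^(−0.28×1.5) = 0.6570
⟨phi⟩ = 0.4 × (0.8694 − 0.6570) / (0.28 × 1) = 0.4 × 0.7583 = 0.3033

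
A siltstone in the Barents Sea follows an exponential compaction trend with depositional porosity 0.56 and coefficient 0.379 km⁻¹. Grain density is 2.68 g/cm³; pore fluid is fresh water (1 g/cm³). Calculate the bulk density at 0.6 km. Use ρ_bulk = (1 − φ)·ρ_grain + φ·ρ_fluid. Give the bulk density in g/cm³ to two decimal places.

Porosity at depth: φ = 0.56·exp(−0.379×0.6) = 0.56×0.7966 = 0.4461
Bulk density: ρ_b = (1−φ)ρ_g + φ·ρ_f = 0.5539×2.68 + 0.4461×1
       = 1.484 + 0.446 = 1.931 g/cm³

1.93 g/cm³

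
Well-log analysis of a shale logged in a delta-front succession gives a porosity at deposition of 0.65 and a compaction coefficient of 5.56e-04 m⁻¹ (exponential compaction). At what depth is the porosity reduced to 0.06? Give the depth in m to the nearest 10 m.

Working in km (1 km = 1000 m; k in km⁻¹ = k in m⁻¹ × 1000):
Invert Athy's law: d = ln(phi₀/phi) / k
d = ln(0.65/0.06) / 0.556 = ln(10.83) / 0.556 = 2.3826 / 0.556 = 4.285 km

4290 m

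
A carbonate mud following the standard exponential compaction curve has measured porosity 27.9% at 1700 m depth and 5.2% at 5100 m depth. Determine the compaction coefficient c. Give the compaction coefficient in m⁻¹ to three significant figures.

Working in km (1 km = 1000 m; c in km⁻¹ = c in m⁻¹ × 1000):
Athy: n(Z) = n₀ e^(−cZ) ⇒ n₁/n₂ = e^{c(Z₂−Z₁)} ⇒ c = ln(n₁/n₂)/(Z₂−Z₁)
c = ln(0.279/0.052) / (5.1 − 1.7) = ln(5.365) / 3.4 = 1.6800 / 3.4 = 0.4941 km⁻¹

0.000494 m⁻¹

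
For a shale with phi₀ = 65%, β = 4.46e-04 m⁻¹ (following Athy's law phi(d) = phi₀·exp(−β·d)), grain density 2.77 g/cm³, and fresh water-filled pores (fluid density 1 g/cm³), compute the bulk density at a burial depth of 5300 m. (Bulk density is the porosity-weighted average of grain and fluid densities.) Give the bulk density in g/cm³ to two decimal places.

2.66 g/cm³

Working in km (1 km = 1000 m; β in km⁻¹ = β in m⁻¹ × 1000):
Porosity at depth: phi = 0.65·exp(−0.446×5.3) = 0.65×0.0941 = 0.0611
Bulk density: ρ_b = (1−phi)ρ_g + phi·ρ_f = 0.9389×2.77 + 0.0611×1
       = 2.601 + 0.061 = 2.662 g/cm³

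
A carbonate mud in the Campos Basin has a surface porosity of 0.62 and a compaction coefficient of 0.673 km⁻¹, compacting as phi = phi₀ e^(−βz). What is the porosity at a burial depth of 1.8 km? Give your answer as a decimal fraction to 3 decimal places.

0.185

phi = phi₀·exp(−β·z) = 0.62 × exp(−0.673 × 1.8) = 0.62 × exp(−1.211)
  = 0.62 × 0.2978 = 0.1846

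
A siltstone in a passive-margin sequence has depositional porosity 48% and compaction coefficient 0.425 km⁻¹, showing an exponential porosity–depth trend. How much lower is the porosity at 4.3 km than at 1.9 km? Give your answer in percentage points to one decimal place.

φ(1.9) = 0.48·e^(−0.425×1.9) = 0.2141
φ(4.3) = 0.48·e^(−0.425×4.3) = 0.0772
Δφ = 0.2141 − 0.0772 = 0.1369

13.7 percentage points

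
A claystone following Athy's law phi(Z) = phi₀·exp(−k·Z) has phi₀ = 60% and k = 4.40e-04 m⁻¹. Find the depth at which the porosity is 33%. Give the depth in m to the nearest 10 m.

Working in km (1 km = 1000 m; k in km⁻¹ = k in m⁻¹ × 1000):
Invert Athy's law: Z = ln(phi₀/phi) / k
Z = ln(0.6/0.33) / 0.44 = ln(1.818) / 0.44 = 0.5978 / 0.44 = 1.359 km

1360 m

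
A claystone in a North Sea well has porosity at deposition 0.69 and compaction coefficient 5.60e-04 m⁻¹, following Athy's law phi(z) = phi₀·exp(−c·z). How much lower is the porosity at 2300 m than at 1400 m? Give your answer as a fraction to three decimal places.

0.125

Working in km (1 km = 1000 m; c in km⁻¹ = c in m⁻¹ × 1000):
phi(1.4) = 0.69·e^(−0.56×1.4) = 0.3150
phi(2.3) = 0.69·e^(−0.56×2.3) = 0.1903
Δphi = 0.3150 − 0.1903 = 0.1247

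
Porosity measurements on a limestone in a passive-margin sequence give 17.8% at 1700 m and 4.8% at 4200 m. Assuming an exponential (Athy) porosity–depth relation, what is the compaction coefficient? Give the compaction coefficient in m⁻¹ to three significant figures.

0.000524 m⁻¹

Working in km (1 km = 1000 m; k in km⁻¹ = k in m⁻¹ × 1000):
Athy: n(z) = n₀ e^(−kz) ⇒ n₁/n₂ = e^{k(z₂−z₁)} ⇒ k = ln(n₁/n₂)/(z₂−z₁)
k = ln(0.178/0.048) / (4.2 − 1.7) = ln(3.708) / 2.5 = 1.3106 / 2.5 = 0.5242 km⁻¹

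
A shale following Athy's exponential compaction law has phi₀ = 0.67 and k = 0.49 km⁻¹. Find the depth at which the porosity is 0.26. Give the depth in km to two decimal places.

1.93 km

Invert Athy's law: d = ln(phi₀/phi) / k
d = ln(0.67/0.26) / 0.49 = ln(2.577) / 0.49 = 0.9466 / 0.49 = 1.932 km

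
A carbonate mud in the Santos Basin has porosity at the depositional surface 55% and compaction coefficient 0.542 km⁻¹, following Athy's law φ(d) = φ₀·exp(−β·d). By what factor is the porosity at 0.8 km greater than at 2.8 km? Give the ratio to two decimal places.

φ(d₁)/φ(d₂) = e^(−β·d₁)/e^(−β·d₂) = e^{β(d₂−d₁)}
= exp(0.542 × 2) = exp(1.084) = 2.9565

2.96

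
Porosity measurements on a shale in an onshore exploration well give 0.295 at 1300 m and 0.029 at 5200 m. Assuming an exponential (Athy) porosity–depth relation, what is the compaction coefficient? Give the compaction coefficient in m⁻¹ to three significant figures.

0.000595 m⁻¹

Working in km (1 km = 1000 m; k in km⁻¹ = k in m⁻¹ × 1000):
Athy: φ(d) = φ₀ e^(−kd) ⇒ φ₁/φ₂ = e^{k(d₂−d₁)} ⇒ k = ln(φ₁/φ₂)/(d₂−d₁)
k = ln(0.295/0.029) / (5.2 − 1.3) = ln(10.17) / 3.9 = 2.3197 / 3.9 = 0.5948 km⁻¹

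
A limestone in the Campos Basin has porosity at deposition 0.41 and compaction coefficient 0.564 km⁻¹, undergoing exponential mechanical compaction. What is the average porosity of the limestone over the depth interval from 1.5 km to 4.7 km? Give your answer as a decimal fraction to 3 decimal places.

0.081

⟨n⟩ = (1/(d₂−d₁)) ∫ n₀ e^(−kd) dd = n₀·(e^(−k·d₁) − e^(−k·d₂)) / (k·(d₂−d₁))
e^(−0.564×1.5) = 0.4291; e^(−0.564×4.7) = 0.0706
⟨n⟩ = 0.41 × (0.4291 − 0.0706) / (0.564 × 3.2) = 0.41 × 0.1987 = 0.0814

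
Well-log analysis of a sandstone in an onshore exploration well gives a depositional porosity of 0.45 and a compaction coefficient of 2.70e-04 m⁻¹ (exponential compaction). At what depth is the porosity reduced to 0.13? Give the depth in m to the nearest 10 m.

4600 m

Working in km (1 km = 1000 m; β in km⁻¹ = β in m⁻¹ × 1000):
Invert Athy's law: d = ln(n₀/n) / β
d = ln(0.45/0.13) / 0.27 = ln(3.462) / 0.27 = 1.2417 / 0.27 = 4.599 km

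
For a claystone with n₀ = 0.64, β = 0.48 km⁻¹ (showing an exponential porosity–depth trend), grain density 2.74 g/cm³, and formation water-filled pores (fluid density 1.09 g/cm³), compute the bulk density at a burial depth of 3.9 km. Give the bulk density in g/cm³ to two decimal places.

2.58 g/cm³

Porosity at depth: n = 0.64·exp(−0.48×3.9) = 0.64×0.1538 = 0.0984
Bulk density: ρ_b = (1−n)ρ_g + n·ρ_f = 0.9016×2.74 + 0.0984×1.09
       = 2.470 + 0.107 = 2.578 g/cm³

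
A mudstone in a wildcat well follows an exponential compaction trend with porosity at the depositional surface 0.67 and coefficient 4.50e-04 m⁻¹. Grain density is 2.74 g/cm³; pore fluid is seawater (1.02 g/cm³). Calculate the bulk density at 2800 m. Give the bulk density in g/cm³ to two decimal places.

2.41 g/cm³

Working in km (1 km = 1000 m; β in km⁻¹ = β in m⁻¹ × 1000):
Porosity at depth: φ = 0.67·exp(−0.45×2.8) = 0.67×0.2837 = 0.1900
Bulk density: ρ_b = (1−φ)ρ_g + φ·ρ_f = 0.8100×2.74 + 0.1900×1.02
       = 2.219 + 0.194 = 2.413 g/cm³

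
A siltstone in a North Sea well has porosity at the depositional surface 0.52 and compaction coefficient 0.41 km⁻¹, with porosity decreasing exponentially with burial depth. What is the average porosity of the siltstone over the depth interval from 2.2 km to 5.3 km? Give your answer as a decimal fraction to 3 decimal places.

0.119

⟨n⟩ = (1/(Z₂−Z₁)) ∫ n₀ e^(−βZ) dZ = n₀·(e^(−β·Z₁) − e^(−β·Z₂)) / (β·(Z₂−Z₁))
e^(−0.41×2.2) = 0.4058; e^(−0.41×5.3) = 0.1138
⟨n⟩ = 0.52 × (0.4058 − 0.1138) / (0.41 × 3.1) = 0.52 × 0.2297 = 0.1194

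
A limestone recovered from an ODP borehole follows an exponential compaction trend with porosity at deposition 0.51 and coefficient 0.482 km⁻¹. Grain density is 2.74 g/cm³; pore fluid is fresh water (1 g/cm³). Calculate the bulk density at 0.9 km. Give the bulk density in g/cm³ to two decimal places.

Porosity at depth: n = 0.51·exp(−0.482×0.9) = 0.51×0.6480 = 0.3305
Bulk density: ρ_b = (1−n)ρ_g + n·ρ_f = 0.6695×2.74 + 0.3305×1
       = 1.834 + 0.331 = 2.165 g/cm³

2.16 g/cm³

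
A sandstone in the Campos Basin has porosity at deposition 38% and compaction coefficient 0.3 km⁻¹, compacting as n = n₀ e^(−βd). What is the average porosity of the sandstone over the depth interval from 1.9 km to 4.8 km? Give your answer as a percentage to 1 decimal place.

⟨n⟩ = (1/(d₂−d₁)) ∫ n₀ e^(−βd) dd = n₀·(e^(−β·d₁) − e^(−β·d₂)) / (β·(d₂−d₁))
e^(−0.3×1.9) = 0.5655; e^(−0.3×4.8) = 0.2369
⟨n⟩ = 0.38 × (0.5655 − 0.2369) / (0.3 × 2.9) = 0.38 × 0.3777 = 0.1435

14.4%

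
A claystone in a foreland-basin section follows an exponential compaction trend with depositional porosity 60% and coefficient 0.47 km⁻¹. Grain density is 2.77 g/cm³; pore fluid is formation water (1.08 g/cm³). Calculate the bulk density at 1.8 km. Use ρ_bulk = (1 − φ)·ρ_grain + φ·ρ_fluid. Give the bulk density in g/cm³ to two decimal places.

2.33 g/cm³

Porosity at depth: n = 0.6·exp(−0.47×1.8) = 0.6×0.4291 = 0.2575
Bulk density: ρ_b = (1−n)ρ_g + n·ρ_f = 0.7425×2.77 + 0.2575×1.08
       = 2.057 + 0.278 = 2.335 g/cm³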